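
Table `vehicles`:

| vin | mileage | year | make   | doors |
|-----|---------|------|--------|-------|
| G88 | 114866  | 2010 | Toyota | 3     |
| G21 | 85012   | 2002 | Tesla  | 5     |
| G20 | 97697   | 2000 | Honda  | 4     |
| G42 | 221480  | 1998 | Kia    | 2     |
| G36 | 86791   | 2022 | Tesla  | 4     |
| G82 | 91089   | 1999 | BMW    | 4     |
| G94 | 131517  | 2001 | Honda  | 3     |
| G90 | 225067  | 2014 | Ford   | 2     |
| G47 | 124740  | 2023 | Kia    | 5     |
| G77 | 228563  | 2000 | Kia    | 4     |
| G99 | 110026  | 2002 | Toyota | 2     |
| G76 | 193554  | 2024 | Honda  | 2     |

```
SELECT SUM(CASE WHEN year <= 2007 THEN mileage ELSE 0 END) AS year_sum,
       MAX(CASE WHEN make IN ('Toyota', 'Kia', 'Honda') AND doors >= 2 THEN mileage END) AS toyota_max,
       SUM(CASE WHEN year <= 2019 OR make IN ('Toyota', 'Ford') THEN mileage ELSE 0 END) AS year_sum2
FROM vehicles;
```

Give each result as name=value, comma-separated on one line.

[year_sum: year <= 2007]
vin=G88: ✗
vin=G21: ✓ → 85012
vin=G20: ✓ → 97697
vin=G42: ✓ → 221480
vin=G36: ✗
vin=G82: ✓ → 91089
vin=G94: ✓ → 131517
vin=G90: ✗
vin=G47: ✗
vin=G77: ✓ → 228563
vin=G99: ✓ → 110026
vin=G76: ✗
year_sum = 85012 + 97697 + 221480 + 91089 + 131517 + 228563 + 110026 = 965384
—
[toyota_max: make IN ('Toyota', 'Kia', 'Honda') AND doors >= 2]
vin=G88: ✓ → 114866
vin=G21: ✗
vin=G20: ✓ → 97697
vin=G42: ✓ → 221480
vin=G36: ✗
vin=G82: ✗
vin=G94: ✓ → 131517
vin=G90: ✗
vin=G47: ✓ → 124740
vin=G77: ✓ → 228563
vin=G99: ✓ → 110026
vin=G76: ✓ → 193554
toyota_max = MAX(114866, 97697, 221480, 131517, 124740, 228563, 110026, 193554) = 228563
—
[year_sum2: year <= 2019 OR make IN ('Toyota', 'Ford')]
vin=G88: ✓ → 114866
vin=G21: ✓ → 85012
vin=G20: ✓ → 97697
vin=G42: ✓ → 221480
vin=G36: ✗
vin=G82: ✓ → 91089
vin=G94: ✓ → 131517
vin=G90: ✓ → 225067
vin=G47: ✗
vin=G77: ✓ → 228563
vin=G99: ✓ → 110026
vin=G76: ✗
year_sum2 = 114866 + 85012 + 97697 + 221480 + 91089 + 131517 + 225067 + 228563 + 110026 = 1305317

year_sum=965384, toyota_max=228563, year_sum2=1305317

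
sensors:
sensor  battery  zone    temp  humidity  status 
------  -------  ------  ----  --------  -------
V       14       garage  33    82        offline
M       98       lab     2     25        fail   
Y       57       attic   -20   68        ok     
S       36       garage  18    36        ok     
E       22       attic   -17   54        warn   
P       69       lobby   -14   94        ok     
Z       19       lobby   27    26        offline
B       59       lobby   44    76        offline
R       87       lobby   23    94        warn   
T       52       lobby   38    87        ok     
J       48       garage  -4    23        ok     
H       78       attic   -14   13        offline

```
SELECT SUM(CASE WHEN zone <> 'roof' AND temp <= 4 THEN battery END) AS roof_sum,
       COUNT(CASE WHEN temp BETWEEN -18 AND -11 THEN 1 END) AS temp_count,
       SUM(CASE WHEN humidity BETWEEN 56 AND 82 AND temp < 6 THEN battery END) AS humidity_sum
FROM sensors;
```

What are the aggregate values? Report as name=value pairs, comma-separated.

[roof_sum: zone <> 'roof' AND temp <= 4]
sensor=V: ✗
sensor=M: ✓ → 98
sensor=Y: ✓ → 57
sensor=S: ✗
sensor=E: ✓ → 22
sensor=P: ✓ → 69
sensor=Z: ✗
sensor=B: ✗
sensor=R: ✗
sensor=T: ✗
sensor=J: ✓ → 48
sensor=H: ✓ → 78
roof_sum = 98 + 57 + 22 + 69 + 48 + 78 = 372
—
[temp_count: temp BETWEEN -18 AND -11]
sensor=V: ✗
sensor=M: ✗
sensor=Y: ✗
sensor=S: ✗
sensor=E: ✓ → 1
sensor=P: ✓ → 1
sensor=Z: ✗
sensor=B: ✗
sensor=R: ✗
sensor=T: ✗
sensor=J: ✗
sensor=H: ✓ → 1
temp_count = COUNT(1, 1, 1) = 3
—
[humidity_sum: humidity BETWEEN 56 AND 82 AND temp < 6]
sensor=V: ✗
sensor=M: ✗
sensor=Y: ✓ → 57
sensor=S: ✗
sensor=E: ✗
sensor=P: ✗
sensor=Z: ✗
sensor=B: ✗
sensor=R: ✗
sensor=T: ✗
sensor=J: ✗
sensor=H: ✗
humidity_sum = 57

roof_sum=372, temp_count=3, humidity_sum=57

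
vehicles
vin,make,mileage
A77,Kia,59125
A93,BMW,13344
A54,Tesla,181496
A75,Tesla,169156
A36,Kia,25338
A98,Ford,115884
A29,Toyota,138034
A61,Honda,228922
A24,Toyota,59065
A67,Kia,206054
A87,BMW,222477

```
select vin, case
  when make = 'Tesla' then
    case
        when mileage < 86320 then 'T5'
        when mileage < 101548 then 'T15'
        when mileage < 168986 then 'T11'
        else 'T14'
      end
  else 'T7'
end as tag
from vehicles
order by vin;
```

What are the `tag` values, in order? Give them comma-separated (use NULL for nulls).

vin=A24: make='Toyota' → outer ELSE → T7
vin=A29: make='Toyota' → outer ELSE → T7
vin=A36: make='Kia' → outer ELSE → T7
vin=A54: make='Tesla' → inner[ELSE] → T14
vin=A61: make='Honda' → outer ELSE → T7
vin=A67: make='Kia' → outer ELSE → T7
vin=A75: make='Tesla' → inner[ELSE] → T14
vin=A77: make='Kia' → outer ELSE → T7
vin=A87: make='BMW' → outer ELSE → T7
vin=A93: make='BMW' → outer ELSE → T7
vin=A98: make='Ford' → outer ELSE → T7

T7, T7, T7, T14, T7, T7, T14, T7, T7, T7, T7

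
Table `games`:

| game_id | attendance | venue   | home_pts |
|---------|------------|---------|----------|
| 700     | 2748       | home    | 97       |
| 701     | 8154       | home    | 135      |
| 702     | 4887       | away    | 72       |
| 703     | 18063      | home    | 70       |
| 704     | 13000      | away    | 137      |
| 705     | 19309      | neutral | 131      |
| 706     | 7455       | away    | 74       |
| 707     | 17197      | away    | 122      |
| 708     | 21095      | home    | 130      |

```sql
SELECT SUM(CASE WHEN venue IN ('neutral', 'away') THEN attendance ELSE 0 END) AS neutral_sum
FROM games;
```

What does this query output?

61848

game_id=700: ✗
game_id=701: ✗
game_id=702: ✓ → 4887
game_id=703: ✗
game_id=704: ✓ → 13000
game_id=705: ✓ → 19309
game_id=706: ✓ → 7455
game_id=707: ✓ → 17197
game_id=708: ✗
neutral_sum = 4887 + 13000 + 19309 + 7455 + 17197 = 61848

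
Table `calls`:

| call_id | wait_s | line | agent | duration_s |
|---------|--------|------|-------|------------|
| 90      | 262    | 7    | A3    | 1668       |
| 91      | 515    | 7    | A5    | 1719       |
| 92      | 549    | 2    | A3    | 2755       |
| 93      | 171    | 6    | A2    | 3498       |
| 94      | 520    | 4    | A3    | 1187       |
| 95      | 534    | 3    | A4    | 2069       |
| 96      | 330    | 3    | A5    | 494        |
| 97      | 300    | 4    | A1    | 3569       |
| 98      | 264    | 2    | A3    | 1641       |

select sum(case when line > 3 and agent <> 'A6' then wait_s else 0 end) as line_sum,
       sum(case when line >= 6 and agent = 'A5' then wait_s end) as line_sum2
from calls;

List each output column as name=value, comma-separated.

[line_sum: line > 3 and agent <> 'A6']
call_id=90: ✓ → 262
call_id=91: ✓ → 515
call_id=92: ✗
call_id=93: ✓ → 171
call_id=94: ✓ → 520
call_id=95: ✗
call_id=96: ✗
call_id=97: ✓ → 300
call_id=98: ✗
line_sum = 262 + 515 + 171 + 520 + 300 = 1768
—
[line_sum2: line >= 6 and agent = 'A5']
call_id=90: ✗
call_id=91: ✓ → 515
call_id=92: ✗
call_id=93: ✗
call_id=94: ✗
call_id=95: ✗
call_id=96: ✗
call_id=97: ✗
call_id=98: ✗
line_sum2 = 515

line_sum=1768, line_sum2=515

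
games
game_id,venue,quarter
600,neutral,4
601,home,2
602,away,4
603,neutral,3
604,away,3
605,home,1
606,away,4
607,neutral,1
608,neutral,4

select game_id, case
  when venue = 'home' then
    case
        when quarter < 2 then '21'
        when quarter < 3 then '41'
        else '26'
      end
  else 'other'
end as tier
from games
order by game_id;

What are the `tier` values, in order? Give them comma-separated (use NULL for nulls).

game_id=600: venue='neutral' → outer ELSE → other
game_id=601: venue='home' → inner[quarter < 3] → 41
game_id=602: venue='away' → outer ELSE → other
game_id=603: venue='neutral' → outer ELSE → other
game_id=604: venue='away' → outer ELSE → other
game_id=605: venue='home' → inner[quarter < 2] → 21
game_id=606: venue='away' → outer ELSE → other
game_id=607: venue='neutral' → outer ELSE → other
game_id=608: venue='neutral' → outer ELSE → other

other, 41, other, other, other, 21, other, other, other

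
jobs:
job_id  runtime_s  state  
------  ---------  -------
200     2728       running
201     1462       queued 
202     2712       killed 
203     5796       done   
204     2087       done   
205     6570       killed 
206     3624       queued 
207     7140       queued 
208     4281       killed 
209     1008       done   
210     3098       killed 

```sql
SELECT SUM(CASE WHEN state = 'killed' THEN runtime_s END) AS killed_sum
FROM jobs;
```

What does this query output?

job_id=200: ✗
job_id=201: ✗
job_id=202: ✓ → 2712
job_id=203: ✗
job_id=204: ✗
job_id=205: ✓ → 6570
job_id=206: ✗
job_id=207: ✗
job_id=208: ✓ → 4281
job_id=209: ✗
job_id=210: ✓ → 3098
killed_sum = 2712 + 6570 + 4281 + 3098 = 16661

16661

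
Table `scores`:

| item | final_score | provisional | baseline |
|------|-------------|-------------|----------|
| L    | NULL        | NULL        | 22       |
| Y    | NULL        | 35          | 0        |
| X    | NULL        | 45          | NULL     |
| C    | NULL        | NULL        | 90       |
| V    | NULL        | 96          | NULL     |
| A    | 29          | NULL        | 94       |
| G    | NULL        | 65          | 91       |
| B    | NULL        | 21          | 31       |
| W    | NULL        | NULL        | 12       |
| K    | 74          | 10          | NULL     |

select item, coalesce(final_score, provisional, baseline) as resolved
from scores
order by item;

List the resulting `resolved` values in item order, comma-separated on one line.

item=A: final_score=29 → 29
item=B: final_score=NULL, provisional=21 → 21
item=C: final_score=NULL, provisional=NULL, baseline=90 → 90
item=G: final_score=NULL, provisional=65 → 65
item=K: final_score=74 → 74
item=L: final_score=NULL, provisional=NULL, baseline=22 → 22
item=V: final_score=NULL, provisional=96 → 96
item=W: final_score=NULL, provisional=NULL, baseline=12 → 12
item=X: final_score=NULL, provisional=45 → 45
item=Y: final_score=NULL, provisional=35 → 35

29, 21, 90, 65, 74, 22, 96, 12, 45, 35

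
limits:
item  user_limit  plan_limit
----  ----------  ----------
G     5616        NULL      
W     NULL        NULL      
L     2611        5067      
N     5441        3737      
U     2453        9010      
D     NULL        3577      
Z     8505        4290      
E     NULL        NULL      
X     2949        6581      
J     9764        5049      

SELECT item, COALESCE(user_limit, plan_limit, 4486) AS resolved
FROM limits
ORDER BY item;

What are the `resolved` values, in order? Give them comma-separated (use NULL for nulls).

item=D: user_limit=NULL, plan_limit=3577 → 3577
item=E: user_limit=NULL, plan_limit=NULL, → literal 4486 → 4486
item=G: user_limit=5616 → 5616
item=J: user_limit=9764 → 9764
item=L: user_limit=2611 → 2611
item=N: user_limit=5441 → 5441
item=U: user_limit=2453 → 2453
item=W: user_limit=NULL, plan_limit=NULL, → literal 4486 → 4486
item=X: user_limit=2949 → 2949
item=Z: user_limit=8505 → 8505

3577, 4486, 5616, 9764, 2611, 5441, 2453, 4486, 2949, 8505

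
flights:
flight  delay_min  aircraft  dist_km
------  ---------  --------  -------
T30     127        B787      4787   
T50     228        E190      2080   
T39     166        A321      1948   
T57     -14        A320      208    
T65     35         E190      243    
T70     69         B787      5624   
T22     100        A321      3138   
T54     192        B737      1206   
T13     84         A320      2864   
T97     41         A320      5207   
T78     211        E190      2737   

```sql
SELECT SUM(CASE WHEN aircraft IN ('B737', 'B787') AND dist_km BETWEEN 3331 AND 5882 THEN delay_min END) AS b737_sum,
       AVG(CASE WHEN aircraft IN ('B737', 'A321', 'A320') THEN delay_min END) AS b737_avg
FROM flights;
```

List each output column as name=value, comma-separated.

[b737_sum: aircraft IN ('B737', 'B787') AND dist_km BETWEEN 3331 AND 5882]
flight=T30: ✓ → 127
flight=T50: ✗
flight=T39: ✗
flight=T57: ✗
flight=T65: ✗
flight=T70: ✓ → 69
flight=T22: ✗
flight=T54: ✗
flight=T13: ✗
flight=T97: ✗
flight=T78: ✗
b737_sum = 127 + 69 = 196
—
[b737_avg: aircraft IN ('B737', 'A321', 'A320')]
flight=T30: ✗
flight=T50: ✗
flight=T39: ✓ → 166
flight=T57: ✓ → -14
flight=T65: ✗
flight=T70: ✗
flight=T22: ✓ → 100
flight=T54: ✓ → 192
flight=T13: ✓ → 84
flight=T97: ✓ → 41
flight=T78: ✗
b737_avg = (166 + -14 + 100 + 192 + 84 + 41) / 6 = 94.8333333333

b737_sum=196, b737_avg=94.8333333333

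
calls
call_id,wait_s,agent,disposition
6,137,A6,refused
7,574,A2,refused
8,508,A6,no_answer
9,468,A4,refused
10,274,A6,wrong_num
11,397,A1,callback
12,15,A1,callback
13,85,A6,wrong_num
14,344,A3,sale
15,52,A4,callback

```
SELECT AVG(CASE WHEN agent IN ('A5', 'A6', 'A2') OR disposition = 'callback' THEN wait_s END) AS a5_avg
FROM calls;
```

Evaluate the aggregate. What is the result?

call_id=6: ✓ → 137
call_id=7: ✓ → 574
call_id=8: ✓ → 508
call_id=9: ✗
call_id=10: ✓ → 274
call_id=11: ✓ → 397
call_id=12: ✓ → 15
call_id=13: ✓ → 85
call_id=14: ✗
call_id=15: ✓ → 52
a5_avg = (137 + 574 + 508 + 274 + 397 + 15 + 85 + 52) / 8 = 255.25

255.25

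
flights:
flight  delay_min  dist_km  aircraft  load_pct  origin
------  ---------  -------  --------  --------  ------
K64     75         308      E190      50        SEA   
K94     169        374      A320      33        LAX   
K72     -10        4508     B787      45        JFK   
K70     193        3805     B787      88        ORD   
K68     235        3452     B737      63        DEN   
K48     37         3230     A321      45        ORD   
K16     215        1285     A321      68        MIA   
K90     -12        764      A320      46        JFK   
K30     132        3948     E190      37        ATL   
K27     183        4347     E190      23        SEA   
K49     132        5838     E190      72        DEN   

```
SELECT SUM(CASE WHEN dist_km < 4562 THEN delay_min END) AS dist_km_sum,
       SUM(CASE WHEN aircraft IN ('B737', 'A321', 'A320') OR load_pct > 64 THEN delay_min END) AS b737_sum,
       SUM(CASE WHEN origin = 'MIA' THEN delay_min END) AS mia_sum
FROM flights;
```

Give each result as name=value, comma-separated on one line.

dist_km_sum=1217, b737_sum=969, mia_sum=215

[dist_km_sum: dist_km < 4562]
flight=K64: ✓ → 75
flight=K94: ✓ → 169
flight=K72: ✓ → -10
flight=K70: ✓ → 193
flight=K68: ✓ → 235
flight=K48: ✓ → 37
flight=K16: ✓ → 215
flight=K90: ✓ → -12
flight=K30: ✓ → 132
flight=K27: ✓ → 183
flight=K49: ✗
dist_km_sum = 75 + 169 + -10 + 193 + 235 + 37 + 215 + -12 + 132 + 183 = 1217
—
[b737_sum: aircraft IN ('B737', 'A321', 'A320') OR load_pct > 64]
flight=K64: ✗
flight=K94: ✓ → 169
flight=K72: ✗
flight=K70: ✓ → 193
flight=K68: ✓ → 235
flight=K48: ✓ → 37
flight=K16: ✓ → 215
flight=K90: ✓ → -12
flight=K30: ✗
flight=K27: ✗
flight=K49: ✓ → 132
b737_sum = 169 + 193 + 235 + 37 + 215 + -12 + 132 = 969
—
[mia_sum: origin = 'MIA']
flight=K64: ✗
flight=K94: ✗
flight=K72: ✗
flight=K70: ✗
flight=K68: ✗
flight=K48: ✗
flight=K16: ✓ → 215
flight=K90: ✗
flight=K30: ✗
flight=K27: ✗
flight=K49: ✗
mia_sum = 215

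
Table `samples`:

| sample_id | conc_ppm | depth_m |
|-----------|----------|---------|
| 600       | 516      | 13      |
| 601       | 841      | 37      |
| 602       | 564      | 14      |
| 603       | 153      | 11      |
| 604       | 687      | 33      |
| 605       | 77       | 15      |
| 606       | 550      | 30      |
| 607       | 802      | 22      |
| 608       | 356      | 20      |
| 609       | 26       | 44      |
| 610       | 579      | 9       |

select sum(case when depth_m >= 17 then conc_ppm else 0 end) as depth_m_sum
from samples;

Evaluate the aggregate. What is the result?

3262

sample_id=600: ✗
sample_id=601: ✓ → 841
sample_id=602: ✗
sample_id=603: ✗
sample_id=604: ✓ → 687
sample_id=605: ✗
sample_id=606: ✓ → 550
sample_id=607: ✓ → 802
sample_id=608: ✓ → 356
sample_id=609: ✓ → 26
sample_id=610: ✗
depth_m_sum = 841 + 687 + 550 + 802 + 356 + 26 = 3262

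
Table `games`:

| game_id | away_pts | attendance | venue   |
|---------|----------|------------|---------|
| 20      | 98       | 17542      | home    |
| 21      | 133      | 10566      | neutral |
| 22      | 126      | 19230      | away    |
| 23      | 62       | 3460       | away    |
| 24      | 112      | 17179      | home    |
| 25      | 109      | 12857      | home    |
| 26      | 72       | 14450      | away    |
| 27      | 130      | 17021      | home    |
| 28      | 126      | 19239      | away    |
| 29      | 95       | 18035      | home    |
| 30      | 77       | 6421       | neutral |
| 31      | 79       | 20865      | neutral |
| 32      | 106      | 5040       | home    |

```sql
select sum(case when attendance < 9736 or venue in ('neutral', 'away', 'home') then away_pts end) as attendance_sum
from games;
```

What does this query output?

game_id=20: ✓ → 98
game_id=21: ✓ → 133
game_id=22: ✓ → 126
game_id=23: ✓ → 62
game_id=24: ✓ → 112
game_id=25: ✓ → 109
game_id=26: ✓ → 72
game_id=27: ✓ → 130
game_id=28: ✓ → 126
game_id=29: ✓ → 95
game_id=30: ✓ → 77
game_id=31: ✓ → 79
game_id=32: ✓ → 106
attendance_sum = 98 + 133 + 126 + 62 + 112 + 109 + 72 + 130 + 126 + 95 + 77 + 79 + 106 = 1325

1325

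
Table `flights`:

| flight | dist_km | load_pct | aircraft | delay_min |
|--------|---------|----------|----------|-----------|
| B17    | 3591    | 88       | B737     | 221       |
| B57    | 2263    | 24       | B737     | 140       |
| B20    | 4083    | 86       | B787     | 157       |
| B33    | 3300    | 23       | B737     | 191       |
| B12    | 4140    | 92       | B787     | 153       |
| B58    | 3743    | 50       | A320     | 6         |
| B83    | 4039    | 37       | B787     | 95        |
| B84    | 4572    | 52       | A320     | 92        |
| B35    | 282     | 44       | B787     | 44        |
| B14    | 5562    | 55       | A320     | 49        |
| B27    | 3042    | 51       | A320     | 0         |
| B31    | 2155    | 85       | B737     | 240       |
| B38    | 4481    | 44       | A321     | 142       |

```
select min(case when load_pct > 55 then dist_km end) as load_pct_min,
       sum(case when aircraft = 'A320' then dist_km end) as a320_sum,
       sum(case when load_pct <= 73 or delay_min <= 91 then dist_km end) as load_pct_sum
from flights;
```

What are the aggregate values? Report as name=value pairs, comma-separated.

load_pct_min=2155, a320_sum=16919, load_pct_sum=31284

[load_pct_min: load_pct > 55]
flight=B17: ✓ → 3591
flight=B57: ✗
flight=B20: ✓ → 4083
flight=B33: ✗
flight=B12: ✓ → 4140
flight=B58: ✗
flight=B83: ✗
flight=B84: ✗
flight=B35: ✗
flight=B14: ✗
flight=B27: ✗
flight=B31: ✓ → 2155
flight=B38: ✗
load_pct_min = MIN(3591, 4083, 4140, 2155) = 2155
—
[a320_sum: aircraft = 'A320']
flight=B17: ✗
flight=B57: ✗
flight=B20: ✗
flight=B33: ✗
flight=B12: ✗
flight=B58: ✓ → 3743
flight=B83: ✗
flight=B84: ✓ → 4572
flight=B35: ✗
flight=B14: ✓ → 5562
flight=B27: ✓ → 3042
flight=B31: ✗
flight=B38: ✗
a320_sum = 3743 + 4572 + 5562 + 3042 = 16919
—
[load_pct_sum: load_pct <= 73 or delay_min <= 91]
flight=B17: ✗
flight=B57: ✓ → 2263
flight=B20: ✗
flight=B33: ✓ → 3300
flight=B12: ✗
flight=B58: ✓ → 3743
flight=B83: ✓ → 4039
flight=B84: ✓ → 4572
flight=B35: ✓ → 282
flight=B14: ✓ → 5562
flight=B27: ✓ → 3042
flight=B31: ✗
flight=B38: ✓ → 4481
load_pct_sum = 2263 + 3300 + 3743 + 4039 + 4572 + 282 + 5562 + 3042 + 4481 = 31284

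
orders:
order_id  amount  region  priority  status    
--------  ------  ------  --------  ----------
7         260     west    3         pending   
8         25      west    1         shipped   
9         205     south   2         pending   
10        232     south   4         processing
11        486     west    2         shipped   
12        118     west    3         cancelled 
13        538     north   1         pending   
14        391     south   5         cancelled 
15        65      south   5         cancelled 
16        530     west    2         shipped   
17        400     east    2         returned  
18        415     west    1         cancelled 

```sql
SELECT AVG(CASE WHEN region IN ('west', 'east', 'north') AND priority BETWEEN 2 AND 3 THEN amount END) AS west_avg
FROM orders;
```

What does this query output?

order_id=7: ✓ → 260
order_id=8: ✗
order_id=9: ✗
order_id=10: ✗
order_id=11: ✓ → 486
order_id=12: ✓ → 118
order_id=13: ✗
order_id=14: ✗
order_id=15: ✗
order_id=16: ✓ → 530
order_id=17: ✓ → 400
order_id=18: ✗
west_avg = (260 + 486 + 118 + 530 + 400) / 5 = 358.8

358.8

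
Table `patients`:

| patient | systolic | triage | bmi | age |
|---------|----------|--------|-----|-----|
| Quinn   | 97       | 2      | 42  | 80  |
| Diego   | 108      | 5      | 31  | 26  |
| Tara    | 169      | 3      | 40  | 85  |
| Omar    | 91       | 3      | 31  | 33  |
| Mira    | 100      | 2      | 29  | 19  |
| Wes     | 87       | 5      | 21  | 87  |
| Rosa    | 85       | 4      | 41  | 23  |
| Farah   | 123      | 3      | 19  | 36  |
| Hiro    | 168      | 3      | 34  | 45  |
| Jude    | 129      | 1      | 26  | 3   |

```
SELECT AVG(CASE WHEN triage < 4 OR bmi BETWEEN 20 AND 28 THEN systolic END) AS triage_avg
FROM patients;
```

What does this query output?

120.5

patient=Quinn: ✓ → 97
patient=Diego: ✗
patient=Tara: ✓ → 169
patient=Omar: ✓ → 91
patient=Mira: ✓ → 100
patient=Wes: ✓ → 87
patient=Rosa: ✗
patient=Farah: ✓ → 123
patient=Hiro: ✓ → 168
patient=Jude: ✓ → 129
triage_avg = (97 + 169 + 91 + 100 + 87 + 123 + 168 + 129) / 8 = 120.5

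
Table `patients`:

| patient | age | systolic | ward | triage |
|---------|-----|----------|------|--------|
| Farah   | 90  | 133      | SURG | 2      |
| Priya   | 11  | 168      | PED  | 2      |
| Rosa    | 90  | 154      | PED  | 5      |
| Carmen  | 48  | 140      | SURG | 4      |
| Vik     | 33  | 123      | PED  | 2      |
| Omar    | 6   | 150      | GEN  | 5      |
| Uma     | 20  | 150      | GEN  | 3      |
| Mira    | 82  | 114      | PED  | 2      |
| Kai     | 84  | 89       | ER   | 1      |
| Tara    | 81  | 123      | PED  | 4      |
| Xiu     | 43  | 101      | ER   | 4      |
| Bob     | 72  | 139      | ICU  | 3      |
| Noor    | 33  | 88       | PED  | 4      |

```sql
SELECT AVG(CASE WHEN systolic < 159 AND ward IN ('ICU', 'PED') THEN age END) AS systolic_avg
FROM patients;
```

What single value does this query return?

65.1666666667

patient=Farah: ✗
patient=Priya: ✗
patient=Rosa: ✓ → 90
patient=Carmen: ✗
patient=Vik: ✓ → 33
patient=Omar: ✗
patient=Uma: ✗
patient=Mira: ✓ → 82
patient=Kai: ✗
patient=Tara: ✓ → 81
patient=Xiu: ✗
patient=Bob: ✓ → 72
patient=Noor: ✓ → 33
systolic_avg = (90 + 33 + 82 + 81 + 72 + 33) / 6 = 65.1666666667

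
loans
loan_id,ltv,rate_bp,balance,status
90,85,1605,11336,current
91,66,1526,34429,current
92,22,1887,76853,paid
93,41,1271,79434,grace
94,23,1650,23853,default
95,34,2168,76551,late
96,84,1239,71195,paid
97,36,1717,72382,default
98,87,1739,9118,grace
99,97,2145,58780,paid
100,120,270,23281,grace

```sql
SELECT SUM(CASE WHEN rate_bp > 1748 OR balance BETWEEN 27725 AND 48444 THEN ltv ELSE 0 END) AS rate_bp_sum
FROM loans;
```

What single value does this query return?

219

loan_id=90: ✗
loan_id=91: ✓ → 66
loan_id=92: ✓ → 22
loan_id=93: ✗
loan_id=94: ✗
loan_id=95: ✓ → 34
loan_id=96: ✗
loan_id=97: ✗
loan_id=98: ✗
loan_id=99: ✓ → 97
loan_id=100: ✗
rate_bp_sum = 66 + 22 + 34 + 97 = 219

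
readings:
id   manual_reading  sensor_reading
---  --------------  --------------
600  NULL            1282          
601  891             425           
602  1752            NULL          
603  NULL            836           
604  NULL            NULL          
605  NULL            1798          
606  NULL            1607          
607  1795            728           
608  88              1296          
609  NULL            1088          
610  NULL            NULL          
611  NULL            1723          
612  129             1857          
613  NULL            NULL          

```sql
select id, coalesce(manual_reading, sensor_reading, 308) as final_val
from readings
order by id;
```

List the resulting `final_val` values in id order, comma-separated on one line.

1282, 891, 1752, 836, 308, 1798, 1607, 1795, 88, 1088, 308, 1723, 129, 308

id=600: manual_reading=NULL, sensor_reading=1282 → 1282
id=601: manual_reading=891 → 891
id=602: manual_reading=1752 → 1752
id=603: manual_reading=NULL, sensor_reading=836 → 836
id=604: manual_reading=NULL, sensor_reading=NULL, → literal 308 → 308
id=605: manual_reading=NULL, sensor_reading=1798 → 1798
id=606: manual_reading=NULL, sensor_reading=1607 → 1607
id=607: manual_reading=1795 → 1795
id=608: manual_reading=88 → 88
id=609: manual_reading=NULL, sensor_reading=1088 → 1088
id=610: manual_reading=NULL, sensor_reading=NULL, → literal 308 → 308
id=611: manual_reading=NULL, sensor_reading=1723 → 1723
id=612: manual_reading=129 → 129
id=613: manual_reading=NULL, sensor_reading=NULL, → literal 308 → 308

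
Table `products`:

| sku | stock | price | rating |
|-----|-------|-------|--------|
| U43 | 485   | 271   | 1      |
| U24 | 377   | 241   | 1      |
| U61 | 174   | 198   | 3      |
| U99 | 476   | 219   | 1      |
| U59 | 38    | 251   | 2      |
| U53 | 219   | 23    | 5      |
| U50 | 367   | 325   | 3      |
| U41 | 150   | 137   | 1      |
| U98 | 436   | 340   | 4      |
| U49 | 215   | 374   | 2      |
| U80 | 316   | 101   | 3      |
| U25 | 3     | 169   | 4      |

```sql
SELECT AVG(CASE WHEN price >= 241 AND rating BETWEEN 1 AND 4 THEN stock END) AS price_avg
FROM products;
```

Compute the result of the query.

sku=U43: ✓ → 485
sku=U24: ✓ → 377
sku=U61: ✗
sku=U99: ✗
sku=U59: ✓ → 38
sku=U53: ✗
sku=U50: ✓ → 367
sku=U41: ✗
sku=U98: ✓ → 436
sku=U49: ✓ → 215
sku=U80: ✗
sku=U25: ✗
price_avg = (485 + 377 + 38 + 367 + 436 + 215) / 6 = 319.6666666667

319.6666666667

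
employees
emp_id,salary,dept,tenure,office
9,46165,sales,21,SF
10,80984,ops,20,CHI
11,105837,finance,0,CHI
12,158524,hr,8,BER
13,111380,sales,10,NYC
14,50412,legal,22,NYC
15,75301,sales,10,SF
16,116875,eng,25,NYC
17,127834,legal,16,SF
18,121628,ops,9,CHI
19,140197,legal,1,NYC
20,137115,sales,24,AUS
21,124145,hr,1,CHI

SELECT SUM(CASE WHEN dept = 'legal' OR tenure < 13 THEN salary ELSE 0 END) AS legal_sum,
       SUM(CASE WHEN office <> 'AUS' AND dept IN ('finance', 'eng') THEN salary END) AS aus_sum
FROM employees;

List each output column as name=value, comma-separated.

[legal_sum: dept = 'legal' OR tenure < 13]
emp_id=9: ✗
emp_id=10: ✗
emp_id=11: ✓ → 105837
emp_id=12: ✓ → 158524
emp_id=13: ✓ → 111380
emp_id=14: ✓ → 50412
emp_id=15: ✓ → 75301
emp_id=16: ✗
emp_id=17: ✓ → 127834
emp_id=18: ✓ → 121628
emp_id=19: ✓ → 140197
emp_id=20: ✗
emp_id=21: ✓ → 124145
legal_sum = 105837 + 158524 + 111380 + 50412 + 75301 + 127834 + 121628 + 140197 + 124145 = 1015258
—
[aus_sum: office <> 'AUS' AND dept IN ('finance', 'eng')]
emp_id=9: ✗
emp_id=10: ✗
emp_id=11: ✓ → 105837
emp_id=12: ✗
emp_id=13: ✗
emp_id=14: ✗
emp_id=15: ✗
emp_id=16: ✓ → 116875
emp_id=17: ✗
emp_id=18: ✗
emp_id=19: ✗
emp_id=20: ✗
emp_id=21: ✗
aus_sum = 105837 + 116875 = 222712

legal_sum=1015258, aus_sum=222712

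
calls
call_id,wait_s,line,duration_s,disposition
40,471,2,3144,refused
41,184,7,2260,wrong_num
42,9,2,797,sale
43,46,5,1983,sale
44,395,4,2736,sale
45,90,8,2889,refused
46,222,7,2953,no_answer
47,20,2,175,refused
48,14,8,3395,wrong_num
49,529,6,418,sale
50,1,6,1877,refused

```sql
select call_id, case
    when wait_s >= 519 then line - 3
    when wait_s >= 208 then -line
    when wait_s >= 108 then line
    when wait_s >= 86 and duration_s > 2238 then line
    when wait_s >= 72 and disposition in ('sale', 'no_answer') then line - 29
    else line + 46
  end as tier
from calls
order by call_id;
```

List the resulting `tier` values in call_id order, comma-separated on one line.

call_id=40: wait_s >= 208 → -2
call_id=41: wait_s >= 108 → 7
call_id=42: ELSE → 48
call_id=43: ELSE → 51
call_id=44: wait_s >= 208 → -4
call_id=45: wait_s >= 86 and duration_s > 2238 → 8
call_id=46: wait_s >= 208 → -7
call_id=47: ELSE → 48
call_id=48: ELSE → 54
call_id=49: wait_s >= 519 → 3
call_id=50: ELSE → 52

-2, 7, 48, 51, -4, 8, -7, 48, 54, 3, 52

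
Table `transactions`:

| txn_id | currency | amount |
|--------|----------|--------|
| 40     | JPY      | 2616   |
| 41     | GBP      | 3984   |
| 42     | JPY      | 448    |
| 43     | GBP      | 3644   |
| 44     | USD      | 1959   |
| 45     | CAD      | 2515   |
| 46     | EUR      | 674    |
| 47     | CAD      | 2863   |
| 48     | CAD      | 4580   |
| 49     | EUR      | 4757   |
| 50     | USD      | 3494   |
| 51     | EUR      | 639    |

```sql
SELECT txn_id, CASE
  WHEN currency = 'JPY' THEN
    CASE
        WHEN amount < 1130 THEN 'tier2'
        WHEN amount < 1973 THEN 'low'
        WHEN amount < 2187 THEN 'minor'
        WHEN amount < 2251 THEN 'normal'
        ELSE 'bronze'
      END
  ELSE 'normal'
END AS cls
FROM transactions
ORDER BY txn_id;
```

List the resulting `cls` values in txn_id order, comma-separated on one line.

bronze, normal, tier2, normal, normal, normal, normal, normal, normal, normal, normal, normal

txn_id=40: currency='JPY' → inner[ELSE] → bronze
txn_id=41: currency='GBP' → outer ELSE → normal
txn_id=42: currency='JPY' → inner[amount < 1130] → tier2
txn_id=43: currency='GBP' → outer ELSE → normal
txn_id=44: currency='USD' → outer ELSE → normal
txn_id=45: currency='CAD' → outer ELSE → normal
txn_id=46: currency='EUR' → outer ELSE → normal
txn_id=47: currency='CAD' → outer ELSE → normal
txn_id=48: currency='CAD' → outer ELSE → normal
txn_id=49: currency='EUR' → outer ELSE → normal
txn_id=50: currency='USD' → outer ELSE → normal
txn_id=51: currency='EUR' → outer ELSE → normal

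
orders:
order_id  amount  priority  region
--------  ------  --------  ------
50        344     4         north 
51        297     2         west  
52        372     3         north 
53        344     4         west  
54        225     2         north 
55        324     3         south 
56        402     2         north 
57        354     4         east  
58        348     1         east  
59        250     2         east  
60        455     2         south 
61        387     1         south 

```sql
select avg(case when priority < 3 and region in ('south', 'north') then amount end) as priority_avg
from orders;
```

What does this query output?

order_id=50: ✗
order_id=51: ✗
order_id=52: ✗
order_id=53: ✗
order_id=54: ✓ → 225
order_id=55: ✗
order_id=56: ✓ → 402
order_id=57: ✗
order_id=58: ✗
order_id=59: ✗
order_id=60: ✓ → 455
order_id=61: ✓ → 387
priority_avg = (225 + 402 + 455 + 387) / 4 = 367.25

367.25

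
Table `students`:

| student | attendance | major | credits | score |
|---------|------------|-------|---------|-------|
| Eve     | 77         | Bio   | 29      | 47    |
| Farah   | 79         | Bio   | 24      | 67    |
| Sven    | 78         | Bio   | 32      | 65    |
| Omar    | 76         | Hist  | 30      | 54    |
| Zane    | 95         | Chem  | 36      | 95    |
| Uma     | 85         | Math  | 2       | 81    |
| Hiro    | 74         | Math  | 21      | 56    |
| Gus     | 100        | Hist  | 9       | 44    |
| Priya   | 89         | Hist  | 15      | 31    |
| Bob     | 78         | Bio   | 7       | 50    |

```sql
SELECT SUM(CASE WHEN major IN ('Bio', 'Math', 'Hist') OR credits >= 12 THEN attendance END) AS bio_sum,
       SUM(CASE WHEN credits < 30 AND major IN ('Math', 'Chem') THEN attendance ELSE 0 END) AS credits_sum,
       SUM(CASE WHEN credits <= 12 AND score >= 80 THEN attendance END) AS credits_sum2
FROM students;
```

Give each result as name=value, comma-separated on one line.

bio_sum=831, credits_sum=159, credits_sum2=85

[bio_sum: major IN ('Bio', 'Math', 'Hist') OR credits >= 12]
student=Eve: ✓ → 77
student=Farah: ✓ → 79
student=Sven: ✓ → 78
student=Omar: ✓ → 76
student=Zane: ✓ → 95
student=Uma: ✓ → 85
student=Hiro: ✓ → 74
student=Gus: ✓ → 100
student=Priya: ✓ → 89
student=Bob: ✓ → 78
bio_sum = 77 + 79 + 78 + 76 + 95 + 85 + 74 + 100 + 89 + 78 = 831
—
[credits_sum: credits < 30 AND major IN ('Math', 'Chem')]
student=Eve: ✗
student=Farah: ✗
student=Sven: ✗
student=Omar: ✗
student=Zane: ✗
student=Uma: ✓ → 85
student=Hiro: ✓ → 74
student=Gus: ✗
student=Priya: ✗
student=Bob: ✗
credits_sum = 85 + 74 = 159
—
[credits_sum2: credits <= 12 AND score >= 80]
student=Eve: ✗
student=Farah: ✗
student=Sven: ✗
student=Omar: ✗
student=Zane: ✗
student=Uma: ✓ → 85
student=Hiro: ✗
student=Gus: ✗
student=Priya: ✗
student=Bob: ✗
credits_sum2 = 85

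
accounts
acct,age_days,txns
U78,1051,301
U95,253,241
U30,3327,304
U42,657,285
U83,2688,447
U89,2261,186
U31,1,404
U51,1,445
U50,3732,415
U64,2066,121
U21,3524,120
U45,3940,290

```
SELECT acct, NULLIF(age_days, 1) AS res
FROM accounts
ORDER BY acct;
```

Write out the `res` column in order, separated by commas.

acct=U21: age_days=3524 vs 1: differ → 3524
acct=U30: age_days=3327 vs 1: differ → 3327
acct=U31: age_days=1 vs 1: equal → NULL
acct=U42: age_days=657 vs 1: differ → 657
acct=U45: age_days=3940 vs 1: differ → 3940
acct=U50: age_days=3732 vs 1: differ → 3732
acct=U51: age_days=1 vs 1: equal → NULL
acct=U64: age_days=2066 vs 1: differ → 2066
acct=U78: age_days=1051 vs 1: differ → 1051
acct=U83: age_days=2688 vs 1: differ → 2688
acct=U89: age_days=2261 vs 1: differ → 2261
acct=U95: age_days=253 vs 1: differ → 253

3524, 3327, NULL, 657, 3940, 3732, NULL, 2066, 1051, 2688, 2261, 253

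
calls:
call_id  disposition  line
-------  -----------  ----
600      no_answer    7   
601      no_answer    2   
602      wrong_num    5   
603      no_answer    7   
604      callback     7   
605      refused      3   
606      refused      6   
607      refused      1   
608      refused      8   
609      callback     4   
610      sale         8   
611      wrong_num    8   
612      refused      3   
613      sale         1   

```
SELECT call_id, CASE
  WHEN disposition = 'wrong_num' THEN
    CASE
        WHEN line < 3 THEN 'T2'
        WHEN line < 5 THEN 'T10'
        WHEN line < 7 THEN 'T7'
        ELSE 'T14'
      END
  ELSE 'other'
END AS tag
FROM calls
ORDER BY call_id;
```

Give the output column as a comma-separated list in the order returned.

other, other, T7, other, other, other, other, other, other, other, other, T14, other, other

call_id=600: disposition='no_answer' → outer ELSE → other
call_id=601: disposition='no_answer' → outer ELSE → other
call_id=602: disposition='wrong_num' → inner[line < 7] → T7
call_id=603: disposition='no_answer' → outer ELSE → other
call_id=604: disposition='callback' → outer ELSE → other
call_id=605: disposition='refused' → outer ELSE → other
call_id=606: disposition='refused' → outer ELSE → other
call_id=607: disposition='refused' → outer ELSE → other
call_id=608: disposition='refused' → outer ELSE → other
call_id=609: disposition='callback' → outer ELSE → other
call_id=610: disposition='sale' → outer ELSE → other
call_id=611: disposition='wrong_num' → inner[ELSE] → T14
call_id=612: disposition='refused' → outer ELSE → other
call_id=613: disposition='sale' → outer ELSE → other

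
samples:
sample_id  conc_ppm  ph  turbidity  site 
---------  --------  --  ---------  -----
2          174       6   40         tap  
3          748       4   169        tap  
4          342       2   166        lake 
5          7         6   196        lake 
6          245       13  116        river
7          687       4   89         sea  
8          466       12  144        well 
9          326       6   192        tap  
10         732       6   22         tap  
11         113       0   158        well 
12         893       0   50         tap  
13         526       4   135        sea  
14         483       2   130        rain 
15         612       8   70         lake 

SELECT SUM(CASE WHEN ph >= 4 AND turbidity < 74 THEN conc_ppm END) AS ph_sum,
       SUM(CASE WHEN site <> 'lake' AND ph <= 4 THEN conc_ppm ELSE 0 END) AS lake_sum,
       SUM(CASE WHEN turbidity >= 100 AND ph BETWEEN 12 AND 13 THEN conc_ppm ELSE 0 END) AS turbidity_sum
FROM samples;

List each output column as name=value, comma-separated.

ph_sum=1518, lake_sum=3450, turbidity_sum=711

[ph_sum: ph >= 4 AND turbidity < 74]
sample_id=2: ✓ → 174
sample_id=3: ✗
sample_id=4: ✗
sample_id=5: ✗
sample_id=6: ✗
sample_id=7: ✗
sample_id=8: ✗
sample_id=9: ✗
sample_id=10: ✓ → 732
sample_id=11: ✗
sample_id=12: ✗
sample_id=13: ✗
sample_id=14: ✗
sample_id=15: ✓ → 612
ph_sum = 174 + 732 + 612 = 1518
—
[lake_sum: site <> 'lake' AND ph <= 4]
sample_id=2: ✗
sample_id=3: ✓ → 748
sample_id=4: ✗
sample_id=5: ✗
sample_id=6: ✗
sample_id=7: ✓ → 687
sample_id=8: ✗
sample_id=9: ✗
sample_id=10: ✗
sample_id=11: ✓ → 113
sample_id=12: ✓ → 893
sample_id=13: ✓ → 526
sample_id=14: ✓ → 483
sample_id=15: ✗
lake_sum = 748 + 687 + 113 + 893 + 526 + 483 = 3450
—
[turbidity_sum: turbidity >= 100 AND ph BETWEEN 12 AND 13]
sample_id=2: ✗
sample_id=3: ✗
sample_id=4: ✗
sample_id=5: ✗
sample_id=6: ✓ → 245
sample_id=7: ✗
sample_id=8: ✓ → 466
sample_id=9: ✗
sample_id=10: ✗
sample_id=11: ✗
sample_id=12: ✗
sample_id=13: ✗
sample_id=14: ✗
sample_id=15: ✗
turbidity_sum = 245 + 466 = 711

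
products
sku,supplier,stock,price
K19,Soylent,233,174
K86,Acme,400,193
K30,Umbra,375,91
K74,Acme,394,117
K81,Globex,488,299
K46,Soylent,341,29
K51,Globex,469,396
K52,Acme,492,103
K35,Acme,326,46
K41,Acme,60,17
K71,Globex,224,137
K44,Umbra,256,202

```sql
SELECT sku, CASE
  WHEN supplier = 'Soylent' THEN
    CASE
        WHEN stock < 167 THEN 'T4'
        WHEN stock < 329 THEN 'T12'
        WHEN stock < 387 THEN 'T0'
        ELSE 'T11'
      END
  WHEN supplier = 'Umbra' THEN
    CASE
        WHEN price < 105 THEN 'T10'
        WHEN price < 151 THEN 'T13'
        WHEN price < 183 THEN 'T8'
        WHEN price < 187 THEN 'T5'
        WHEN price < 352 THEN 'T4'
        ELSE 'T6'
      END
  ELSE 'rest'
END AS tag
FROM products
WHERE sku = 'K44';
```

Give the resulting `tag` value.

sku = K44: supplier=Umbra, stock=256, price=202.
supplier='Umbra' → inner[price < 352] → T4

T4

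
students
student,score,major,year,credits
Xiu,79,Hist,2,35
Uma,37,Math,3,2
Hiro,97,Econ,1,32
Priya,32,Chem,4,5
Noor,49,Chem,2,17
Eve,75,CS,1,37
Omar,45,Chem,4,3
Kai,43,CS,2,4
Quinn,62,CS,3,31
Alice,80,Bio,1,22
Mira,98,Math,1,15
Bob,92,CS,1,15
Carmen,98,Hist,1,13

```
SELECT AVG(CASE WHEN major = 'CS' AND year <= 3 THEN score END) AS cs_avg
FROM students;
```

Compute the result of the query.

68

student=Xiu: ✗
student=Uma: ✗
student=Hiro: ✗
student=Priya: ✗
student=Noor: ✗
student=Eve: ✓ → 75
student=Omar: ✗
student=Kai: ✓ → 43
student=Quinn: ✓ → 62
student=Alice: ✗
student=Mira: ✗
student=Bob: ✓ → 92
student=Carmen: ✗
cs_avg = (75 + 43 + 62 + 92) / 4 = 68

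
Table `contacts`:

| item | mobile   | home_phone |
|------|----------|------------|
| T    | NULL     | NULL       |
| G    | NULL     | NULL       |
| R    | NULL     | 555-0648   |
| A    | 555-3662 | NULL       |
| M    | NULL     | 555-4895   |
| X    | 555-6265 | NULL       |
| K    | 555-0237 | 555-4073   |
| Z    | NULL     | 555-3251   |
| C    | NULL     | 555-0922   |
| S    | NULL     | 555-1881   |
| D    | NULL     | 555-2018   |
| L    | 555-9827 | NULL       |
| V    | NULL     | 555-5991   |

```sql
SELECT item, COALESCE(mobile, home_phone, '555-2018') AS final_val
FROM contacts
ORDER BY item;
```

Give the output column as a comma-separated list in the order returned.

item=A: mobile=555-3662 → 555-3662
item=C: mobile=NULL, home_phone=555-0922 → 555-0922
item=D: mobile=NULL, home_phone=555-2018 → 555-2018
item=G: mobile=NULL, home_phone=NULL, → literal 555-2018 → 555-2018
item=K: mobile=555-0237 → 555-0237
item=L: mobile=555-9827 → 555-9827
item=M: mobile=NULL, home_phone=555-4895 → 555-4895
item=R: mobile=NULL, home_phone=555-0648 → 555-0648
item=S: mobile=NULL, home_phone=555-1881 → 555-1881
item=T: mobile=NULL, home_phone=NULL, → literal 555-2018 → 555-2018
item=V: mobile=NULL, home_phone=555-5991 → 555-5991
item=X: mobile=555-6265 → 555-6265
item=Z: mobile=NULL, home_phone=555-3251 → 555-3251

555-3662, 555-0922, 555-2018, 555-2018, 555-0237, 555-9827, 555-4895, 555-0648, 555-1881, 555-2018, 555-5991, 555-6265, 555-3251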